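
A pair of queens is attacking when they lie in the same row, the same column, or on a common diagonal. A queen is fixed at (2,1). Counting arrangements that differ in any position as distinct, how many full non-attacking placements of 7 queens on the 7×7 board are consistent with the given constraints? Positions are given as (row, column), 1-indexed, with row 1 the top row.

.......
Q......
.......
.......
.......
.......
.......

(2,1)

Branch on row 1: col 3 → 2; col 4 → 2; col 5 → 2; col 6 → 1; col 7 → 0.
Sum: 2 + 2 + 2 + 1 + 0 = 7.

7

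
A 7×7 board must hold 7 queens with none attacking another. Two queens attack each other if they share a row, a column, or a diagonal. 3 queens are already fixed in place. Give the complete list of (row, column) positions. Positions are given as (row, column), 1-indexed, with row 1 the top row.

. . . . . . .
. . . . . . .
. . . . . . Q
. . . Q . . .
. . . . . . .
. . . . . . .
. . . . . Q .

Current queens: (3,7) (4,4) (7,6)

Row 1: attacked by (3,7)→{5,7}; (4,4)→{1,4,7}; (7,6)→{6}. Safe: 2, 3. Place at column 2.
Row 2: attacked by (1,2)→{1,2,3}; (3,7)→{6,7}; (4,4)→{2,4,6}; (7,6)→{1,6}. Safe: 5. Place at column 5.
Row 5: attacked by (1,2)→{2,6}; (2,5)→{2,5}; (3,7)→{5,7}; (4,4)→{3,4,5}; (7,6)→{4,6}. Safe: 1. Place at column 1.
Row 6: attacked by (1,2)→{2,7}; (2,5)→{1,5}; (3,7)→{4,7}; (4,4)→{2,4,6}; (5,1)→{1,2}; (7,6)→{5,6,7}. Safe: 3. Place at column 3.
Columns [2, 5, 7, 4, 1, 3, 6], r−c [-1, -3, -4, 0, 4, 3, 1], r+c [3, 7, 10, 8, 6, 9, 13] are all distinct, so no two queens attack.

(1,2) (2,5) (3,7) (4,4) (5,1) (6,3) (7,6)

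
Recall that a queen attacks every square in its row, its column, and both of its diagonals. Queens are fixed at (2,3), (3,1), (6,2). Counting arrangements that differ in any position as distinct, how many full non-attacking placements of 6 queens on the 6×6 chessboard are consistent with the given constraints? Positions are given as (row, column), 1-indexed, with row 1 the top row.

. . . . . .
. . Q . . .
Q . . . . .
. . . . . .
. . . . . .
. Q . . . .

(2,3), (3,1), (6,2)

Branch on row 1: col 5 → 1; col 6 → 0.
Sum: 1 + 0 = 1.

1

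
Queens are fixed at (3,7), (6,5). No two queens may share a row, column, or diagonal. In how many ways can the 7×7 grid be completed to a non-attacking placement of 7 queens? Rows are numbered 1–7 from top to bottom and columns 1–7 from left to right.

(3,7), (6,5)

Branch on row 1: col 1 → 0; col 2 → 0; col 3 → 0; col 4 → 0; col 6 → 2.
Sum: 0 + 0 + 0 + 0 + 2 = 2.

2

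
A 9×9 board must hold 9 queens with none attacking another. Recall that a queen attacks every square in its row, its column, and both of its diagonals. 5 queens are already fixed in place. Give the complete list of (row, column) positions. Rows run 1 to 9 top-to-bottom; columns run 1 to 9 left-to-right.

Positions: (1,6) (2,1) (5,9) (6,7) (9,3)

(1,6) (2,1) (3,5) (4,2) (5,9) (6,7) (7,4) (8,8) (9,3)

Row 3: attacked by (1,6)→{4,6,8}; (2,1)→{1,2}; (5,9)→{7,9}; (6,7)→{4,7}; (9,3)→{3,9}. Safe: 5. Place at column 5.
Row 4: attacked by (1,6)→{3,6,9}; (2,1)→{1,3}; (3,5)→{4,5,6}; (5,9)→{8,9}; (6,7)→{5,7,9}; (9,3)→{3,8}. Safe: 2. Place at column 2.
Row 7: attacked by (1,6)→{6}; (2,1)→{1,6}; (3,5)→{1,5,9}; (4,2)→{2,5}; (5,9)→{7,9}; (6,7)→{6,7,8}; (9,3)→{1,3,5}. Safe: 4. Place at column 4.
Row 8: attacked by (1,6)→{6}; (2,1)→{1,7}; (3,5)→{5}; (4,2)→{2,6}; (5,9)→{6,9}; (6,7)→{5,7,9}; (7,4)→{3,4,5}; (9,3)→{2,3,4}. Safe: 8. Place at column 8.
Columns [6, 1, 5, 2, 9, 7, 4, 8, 3], r−c [-5, 1, -2, 2, -4, -1, 3, 0, 6], r+c [7, 3, 8, 6, 14, 13, 11, 16, 12] are all distinct, so no two queens attack.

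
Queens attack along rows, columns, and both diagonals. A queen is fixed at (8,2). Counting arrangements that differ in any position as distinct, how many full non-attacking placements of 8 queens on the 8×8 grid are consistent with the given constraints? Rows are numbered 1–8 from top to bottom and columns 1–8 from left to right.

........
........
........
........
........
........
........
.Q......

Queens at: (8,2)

8

Branch on row 1: col 1 → 0; col 3 → 2; col 4 → 3; col 5 → 3; col 6 → 0; col 7 → 0; col 8 → 0.
Sum: 0 + 2 + 3 + 3 + 0 + 0 + 0 = 8.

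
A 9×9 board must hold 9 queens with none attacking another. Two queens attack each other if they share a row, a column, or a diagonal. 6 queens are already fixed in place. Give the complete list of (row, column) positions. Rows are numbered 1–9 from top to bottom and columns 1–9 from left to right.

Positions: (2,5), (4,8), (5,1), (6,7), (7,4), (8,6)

Row 1: attacked by (2,5)→{4,5,6}; (4,8)→{5,8}; (5,1)→{1,5}; (6,7)→{2,7}; (7,4)→{4}; (8,6)→{6}. Safe: 3, 9. Place at column 3.
Row 3: attacked by (1,3)→{1,3,5}; (2,5)→{4,5,6}; (4,8)→{7,8,9}; (5,1)→{1,3}; (6,7)→{4,7}; (7,4)→{4,8}; (8,6)→{1,6}. Safe: 2. Place at column 2.
Row 9: attacked by (1,3)→{3}; (2,5)→{5}; (3,2)→{2,8}; (4,8)→{3,8}; (5,1)→{1,5}; (6,7)→{4,7}; (7,4)→{2,4,6}; (8,6)→{5,6,7}. Safe: 9. Place at column 9.
Columns [3, 5, 2, 8, 1, 7, 4, 6, 9], r−c [-2, -3, 1, -4, 4, -1, 3, 2, 0], r+c [4, 7, 5, 12, 6, 13, 11, 14, 18] are all distinct, so no two queens attack.

(1,3) (2,5) (3,2) (4,8) (5,1) (6,7) (7,4) (8,6) (9,9)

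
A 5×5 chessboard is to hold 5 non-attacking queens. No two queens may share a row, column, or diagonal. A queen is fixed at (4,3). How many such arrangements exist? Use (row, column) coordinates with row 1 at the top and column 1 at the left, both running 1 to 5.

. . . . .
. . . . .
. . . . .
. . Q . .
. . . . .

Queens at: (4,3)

Branch on row 1: col 1 → 0; col 2 → 1; col 4 → 1; col 5 → 0.
Sum: 0 + 1 + 1 + 0 = 2.

2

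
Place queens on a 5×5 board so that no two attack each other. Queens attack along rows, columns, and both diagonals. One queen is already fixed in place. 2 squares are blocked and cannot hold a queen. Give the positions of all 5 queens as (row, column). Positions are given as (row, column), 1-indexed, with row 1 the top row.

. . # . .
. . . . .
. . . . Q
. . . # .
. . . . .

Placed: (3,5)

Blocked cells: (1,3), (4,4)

Row 1: attacked by (3,5)→{3,5}. Blocked: 3. Safe: 1, 2, 4. Place at column 1.
Row 2: attacked by (1,1)→{1,2}; (3,5)→{4,5}. Safe: 3. Place at column 3.
Row 4: attacked by (1,1)→{1,4}; (2,3)→{1,3,5}; (3,5)→{4,5}. Blocked: 4. Safe: 2. Place at column 2.
Row 5: attacked by (1,1)→{1,5}; (2,3)→{3}; (3,5)→{3,5}; (4,2)→{1,2,3}. Safe: 4. Place at column 4.
Columns [1, 3, 5, 2, 4], r−c [0, -1, -2, 2, 1], r+c [2, 5, 8, 6, 9] are all distinct, so no two queens attack.

(1,1) (2,3) (3,5) (4,2) (5,4)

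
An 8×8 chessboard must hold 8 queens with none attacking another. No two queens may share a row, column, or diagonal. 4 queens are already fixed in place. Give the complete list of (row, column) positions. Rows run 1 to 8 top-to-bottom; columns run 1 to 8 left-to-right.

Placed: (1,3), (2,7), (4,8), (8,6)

Row 3: attacked by (1,3)→{1,3,5}; (2,7)→{6,7,8}; (4,8)→{7,8}; (8,6)→{1,6}. Safe: 2, 4. Place at column 2.
Row 5: attacked by (1,3)→{3,7}; (2,7)→{4,7}; (3,2)→{2,4}; (4,8)→{7,8}; (8,6)→{3,6}. Safe: 1, 5. Place at column 5.
Row 6: attacked by (1,3)→{3,8}; (2,7)→{3,7}; (3,2)→{2,5}; (4,8)→{6,8}; (5,5)→{4,5,6}; (8,6)→{4,6,8}. Safe: 1. Place at column 1.
Row 7: attacked by (1,3)→{3}; (2,7)→{2,7}; (3,2)→{2,6}; (4,8)→{5,8}; (5,5)→{3,5,7}; (6,1)→{1,2}; (8,6)→{5,6,7}. Safe: 4. Place at column 4.
Columns [3, 7, 2, 8, 5, 1, 4, 6], r−c [-2, -5, 1, -4, 0, 5, 3, 2], r+c [4, 9, 5, 12, 10, 7, 11, 14] are all distinct, so no two queens attack.

(1,3) (2,7) (3,2) (4,8) (5,5) (6,1) (7,4) (8,6)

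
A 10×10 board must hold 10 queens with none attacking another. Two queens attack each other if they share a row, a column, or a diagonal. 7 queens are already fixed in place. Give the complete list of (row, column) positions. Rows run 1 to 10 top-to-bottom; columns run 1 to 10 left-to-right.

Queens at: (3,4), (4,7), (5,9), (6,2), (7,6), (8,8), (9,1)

(1,3) (2,10) (3,4) (4,7) (5,9) (6,2) (7,6) (8,8) (9,1) (10,5)

Row 1: attacked by (3,4)→{2,4,6}; (4,7)→{4,7,10}; (5,9)→{5,9}; (6,2)→{2,7}; (7,6)→{6}; (8,8)→{1,8}; (9,1)→{1,9}. Safe: 3. Place at column 3.
Row 2: attacked by (1,3)→{2,3,4}; (3,4)→{3,4,5}; (4,7)→{5,7,9}; (5,9)→{6,9}; (6,2)→{2,6}; (7,6)→{1,6}; (8,8)→{2,8}; (9,1)→{1,8}. Safe: 10. Place at column 10.
Row 10: attacked by (1,3)→{3}; (2,10)→{2,10}; (3,4)→{4}; (4,7)→{1,7}; (5,9)→{4,9}; (6,2)→{2,6}; (7,6)→{3,6,9}; (8,8)→{6,8,10}; (9,1)→{1,2}. Safe: 5. Place at column 5.
Columns [3, 10, 4, 7, 9, 2, 6, 8, 1, 5], r−c [-2, -8, -1, -3, -4, 4, 1, 0, 8, 5], r+c [4, 12, 7, 11, 14, 8, 13, 16, 10, 15] are all distinct, so no two queens attack.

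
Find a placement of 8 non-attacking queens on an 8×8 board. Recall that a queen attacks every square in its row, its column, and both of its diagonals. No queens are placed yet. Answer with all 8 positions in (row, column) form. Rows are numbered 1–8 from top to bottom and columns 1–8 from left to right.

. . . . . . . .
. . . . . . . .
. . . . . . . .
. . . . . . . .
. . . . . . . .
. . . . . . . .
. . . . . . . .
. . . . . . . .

(1,1) (2,5) (3,8) (4,6) (5,3) (6,7) (7,2) (8,4)

Row 1: Safe: 1, 2, 3, 4, 5, 6, 7, 8. Place at column 1.
Row 2: attacked by (1,1)→{1,2}. Safe: 3, 4, 5, 6, 7, 8. Place at column 5.
Row 3: attacked by (1,1)→{1,3}; (2,5)→{4,5,6}. Safe: 2, 7, 8. Place at column 8.
Row 4: attacked by (1,1)→{1,4}; (2,5)→{3,5,7}; (3,8)→{7,8}. Safe: 2, 6. Place at column 6.
Row 5: attacked by (1,1)→{1,5}; (2,5)→{2,5,8}; (3,8)→{6,8}; (4,6)→{5,6,7}. Safe: 3, 4. Place at column 3.
Row 6: attacked by (1,1)→{1,6}; (2,5)→{1,5}; (3,8)→{5,8}; (4,6)→{4,6,8}; (5,3)→{2,3,4}. Safe: 7. Place at column 7.
Row 7: attacked by (1,1)→{1,7}; (2,5)→{5}; (3,8)→{4,8}; (4,6)→{3,6}; (5,3)→{1,3,5}; (6,7)→{6,7,8}. Safe: 2. Place at column 2.
Row 8: attacked by (1,1)→{1,8}; (2,5)→{5}; (3,8)→{3,8}; (4,6)→{2,6}; (5,3)→{3,6}; (6,7)→{5,7}; (7,2)→{1,2,3}. Safe: 4. Place at column 4.
Columns [1, 5, 8, 6, 3, 7, 2, 4], r−c [0, -3, -5, -2, 2, -1, 5, 4], r+c [2, 7, 11, 10, 8, 13, 9, 12] are all distinct, so no two queens attack.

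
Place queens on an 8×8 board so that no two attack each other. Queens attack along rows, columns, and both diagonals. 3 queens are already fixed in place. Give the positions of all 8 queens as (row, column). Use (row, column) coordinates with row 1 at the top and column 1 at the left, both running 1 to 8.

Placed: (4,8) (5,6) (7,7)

(1,3) (2,5) (3,2) (4,8) (5,6) (6,4) (7,7) (8,1)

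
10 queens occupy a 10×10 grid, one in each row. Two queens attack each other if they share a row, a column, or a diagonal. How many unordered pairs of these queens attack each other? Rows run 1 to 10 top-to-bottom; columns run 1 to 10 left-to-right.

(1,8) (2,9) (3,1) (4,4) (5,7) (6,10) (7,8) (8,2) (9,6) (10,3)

Same column: (1,8)–(7,8) (column 8).
Same diagonal: (1,8)–(2,9) (|1−2| = |8−9| = 1); (7,8)–(9,6) (|7−9| = |8−6| = 2).
Total attacking pairs: 3.

3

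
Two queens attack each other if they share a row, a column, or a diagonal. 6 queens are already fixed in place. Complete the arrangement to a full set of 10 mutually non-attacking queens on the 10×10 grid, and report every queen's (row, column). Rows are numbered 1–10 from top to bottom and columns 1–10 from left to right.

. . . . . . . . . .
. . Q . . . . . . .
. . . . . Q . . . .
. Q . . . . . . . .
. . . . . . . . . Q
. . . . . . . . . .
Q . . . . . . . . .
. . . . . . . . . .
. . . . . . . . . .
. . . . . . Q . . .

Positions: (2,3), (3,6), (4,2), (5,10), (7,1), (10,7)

Row 1: attacked by (2,3)→{2,3,4}; (3,6)→{4,6,8}; (4,2)→{2,5}; (5,10)→{6,10}; (7,1)→{1,7}; (10,7)→{7}. Safe: 9. Place at column 9.
Row 6: attacked by (1,9)→{4,9}; (2,3)→{3,7}; (3,6)→{3,6,9}; (4,2)→{2,4}; (5,10)→{9,10}; (7,1)→{1,2}; (10,7)→{3,7}. Safe: 5, 8. Place at column 5.
Row 8: attacked by (1,9)→{2,9}; (2,3)→{3,9}; (3,6)→{1,6}; (4,2)→{2,6}; (5,10)→{7,10}; (6,5)→{3,5,7}; (7,1)→{1,2}; (10,7)→{5,7,9}. Safe: 4, 8. Place at column 8.
Row 9: attacked by (1,9)→{1,9}; (2,3)→{3,10}; (3,6)→{6}; (4,2)→{2,7}; (5,10)→{6,10}; (6,5)→{2,5,8}; (7,1)→{1,3}; (8,8)→{7,8,9}; (10,7)→{6,7,8}. Safe: 4. Place at column 4.
Columns [9, 3, 6, 2, 10, 5, 1, 8, 4, 7], r−c [-8, -1, -3, 2, -5, 1, 6, 0, 5, 3], r+c [10, 5, 9, 6, 15, 11, 8, 16, 13, 17] are all distinct, so no two queens attack.

(1,9) (2,3) (3,6) (4,2) (5,10) (6,5) (7,1) (8,8) (9,4) (10,7)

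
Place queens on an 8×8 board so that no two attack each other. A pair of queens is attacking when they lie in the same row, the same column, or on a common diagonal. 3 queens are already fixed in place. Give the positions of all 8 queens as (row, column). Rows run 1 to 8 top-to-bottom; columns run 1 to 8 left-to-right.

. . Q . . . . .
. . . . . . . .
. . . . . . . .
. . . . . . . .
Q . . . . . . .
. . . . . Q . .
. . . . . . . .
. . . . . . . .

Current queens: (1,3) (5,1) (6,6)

(1,3) (2,8) (3,4) (4,7) (5,1) (6,6) (7,2) (8,5)

Row 2: attacked by (1,3)→{2,3,4}; (5,1)→{1,4}; (6,6)→{2,6}. Safe: 5, 7, 8. Place at column 8.
Row 3: attacked by (1,3)→{1,3,5}; (2,8)→{7,8}; (5,1)→{1,3}; (6,6)→{3,6}. Safe: 2, 4. Place at column 4.
Row 4: attacked by (1,3)→{3,6}; (2,8)→{6,8}; (3,4)→{3,4,5}; (5,1)→{1,2}; (6,6)→{4,6,8}. Safe: 7. Place at column 7.
Row 7: attacked by (1,3)→{3}; (2,8)→{3,8}; (3,4)→{4,8}; (4,7)→{4,7}; (5,1)→{1,3}; (6,6)→{5,6,7}. Safe: 2. Place at column 2.
Row 8: attacked by (1,3)→{3}; (2,8)→{2,8}; (3,4)→{4}; (4,7)→{3,7}; (5,1)→{1,4}; (6,6)→{4,6,8}; (7,2)→{1,2,3}. Safe: 5. Place at column 5.
Columns [3, 8, 4, 7, 1, 6, 2, 5], r−c [-2, -6, -1, -3, 4, 0, 5, 3], r+c [4, 10, 7, 11, 6, 12, 9, 13] are all distinct, so no two queens attack.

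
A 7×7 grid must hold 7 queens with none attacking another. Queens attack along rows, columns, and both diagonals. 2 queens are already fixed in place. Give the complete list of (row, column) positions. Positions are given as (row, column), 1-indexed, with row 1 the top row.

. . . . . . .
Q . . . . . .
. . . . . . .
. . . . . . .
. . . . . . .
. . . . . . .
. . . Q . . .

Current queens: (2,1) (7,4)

Row 1: attacked by (2,1)→{1,2}; (7,4)→{4}. Safe: 3, 5, 6, 7. Place at column 6.
Row 3: attacked by (1,6)→{4,6}; (2,1)→{1,2}; (7,4)→{4}. Safe: 3, 5, 7. Place at column 3.
Row 4: attacked by (1,6)→{3,6}; (2,1)→{1,3}; (3,3)→{2,3,4}; (7,4)→{1,4,7}. Safe: 5. Place at column 5.
Row 5: attacked by (1,6)→{2,6}; (2,1)→{1,4}; (3,3)→{1,3,5}; (4,5)→{4,5,6}; (7,4)→{2,4,6}. Safe: 7. Place at column 7.
Row 6: attacked by (1,6)→{1,6}; (2,1)→{1,5}; (3,3)→{3,6}; (4,5)→{3,5,7}; (5,7)→{6,7}; (7,4)→{3,4,5}. Safe: 2. Place at column 2.
Columns [6, 1, 3, 5, 7, 2, 4], r−c [-5, 1, 0, -1, -2, 4, 3], r+c [7, 3, 6, 9, 12, 8, 11] are all distinct, so no two queens attack.

(1,6) (2,1) (3,3) (4,5) (5,7) (6,2) (7,4)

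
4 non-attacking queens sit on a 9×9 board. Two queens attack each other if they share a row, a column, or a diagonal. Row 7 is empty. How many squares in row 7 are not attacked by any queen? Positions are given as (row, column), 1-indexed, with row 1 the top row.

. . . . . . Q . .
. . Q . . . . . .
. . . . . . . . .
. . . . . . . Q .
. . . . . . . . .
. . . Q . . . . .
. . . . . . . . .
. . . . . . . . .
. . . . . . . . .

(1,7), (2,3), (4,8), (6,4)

3

(1,7) attacks row 7 at column 7 and diagonals 1.
(2,3) attacks row 7 at column 3 and diagonals 8.
(4,8) attacks row 7 at column 8 and diagonals 5.
(6,4) attacks row 7 at column 4 and diagonals 3, 5.
Attacked columns: {1, 3, 4, 5, 7, 8}. Safe: {2, 6, 9}.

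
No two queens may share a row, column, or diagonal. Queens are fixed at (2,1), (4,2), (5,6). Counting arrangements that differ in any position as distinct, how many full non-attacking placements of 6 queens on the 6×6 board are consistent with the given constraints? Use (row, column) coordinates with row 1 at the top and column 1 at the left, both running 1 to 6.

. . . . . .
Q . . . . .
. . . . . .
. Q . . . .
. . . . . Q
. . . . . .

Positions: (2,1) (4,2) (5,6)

1

Branch on row 1: col 3 → 0; col 4 → 1.
Sum: 0 + 1 = 1.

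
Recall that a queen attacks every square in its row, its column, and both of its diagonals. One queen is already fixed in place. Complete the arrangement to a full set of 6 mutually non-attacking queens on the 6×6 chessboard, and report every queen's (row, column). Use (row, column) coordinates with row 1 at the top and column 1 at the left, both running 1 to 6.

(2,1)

Row 1: attacked by (2,1)→{1,2}. Safe: 3, 4, 5, 6. Place at column 4.
Row 3: attacked by (1,4)→{2,4,6}; (2,1)→{1,2}. Safe: 3, 5. Place at column 5.
Row 4: attacked by (1,4)→{1,4}; (2,1)→{1,3}; (3,5)→{4,5,6}. Safe: 2. Place at column 2.
Row 5: attacked by (1,4)→{4}; (2,1)→{1,4}; (3,5)→{3,5}; (4,2)→{1,2,3}. Safe: 6. Place at column 6.
Row 6: attacked by (1,4)→{4}; (2,1)→{1,5}; (3,5)→{2,5}; (4,2)→{2,4}; (5,6)→{5,6}. Safe: 3. Place at column 3.
Columns [4, 1, 5, 2, 6, 3], r−c [-3, 1, -2, 2, -1, 3], r+c [5, 3, 8, 6, 11, 9] are all distinct, so no two queens attack.

(1,4) (2,1) (3,5) (4,2) (5,6) (6,3)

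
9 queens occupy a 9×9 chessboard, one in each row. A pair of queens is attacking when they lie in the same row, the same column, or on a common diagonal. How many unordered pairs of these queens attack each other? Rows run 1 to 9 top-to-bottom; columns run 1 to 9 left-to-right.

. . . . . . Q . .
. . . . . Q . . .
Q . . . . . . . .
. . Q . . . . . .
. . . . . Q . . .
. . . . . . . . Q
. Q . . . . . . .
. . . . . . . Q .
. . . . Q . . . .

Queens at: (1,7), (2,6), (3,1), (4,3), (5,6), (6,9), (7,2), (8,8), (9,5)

2

Same column: (2,6)–(5,6) (column 6).
Same diagonal: (1,7)–(2,6) (|1−2| = |7−6| = 1).
Total attacking pairs: 2.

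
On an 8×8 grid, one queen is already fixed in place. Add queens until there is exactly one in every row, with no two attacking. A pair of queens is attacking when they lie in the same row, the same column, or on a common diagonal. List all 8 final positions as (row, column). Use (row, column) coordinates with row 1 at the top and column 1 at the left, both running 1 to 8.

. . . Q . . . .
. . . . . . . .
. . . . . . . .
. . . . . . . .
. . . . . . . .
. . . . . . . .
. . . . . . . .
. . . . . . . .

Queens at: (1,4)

(1,4) (2,6) (3,1) (4,5) (5,2) (6,8) (7,3) (8,7)

Row 2: attacked by (1,4)→{3,4,5}. Safe: 1, 2, 6, 7, 8. Place at column 6.
Row 3: attacked by (1,4)→{2,4,6}; (2,6)→{5,6,7}. Safe: 1, 3, 8. Place at column 1.
Row 4: attacked by (1,4)→{1,4,7}; (2,6)→{4,6,8}; (3,1)→{1,2}. Safe: 3, 5. Place at column 5.
Row 5: attacked by (1,4)→{4,8}; (2,6)→{3,6}; (3,1)→{1,3}; (4,5)→{4,5,6}. Safe: 2, 7. Place at column 2.
Row 6: attacked by (1,4)→{4}; (2,6)→{2,6}; (3,1)→{1,4}; (4,5)→{3,5,7}; (5,2)→{1,2,3}. Safe: 8. Place at column 8.
Row 7: attacked by (1,4)→{4}; (2,6)→{1,6}; (3,1)→{1,5}; (4,5)→{2,5,8}; (5,2)→{2,4}; (6,8)→{7,8}. Safe: 3. Place at column 3.
Row 8: attacked by (1,4)→{4}; (2,6)→{6}; (3,1)→{1,6}; (4,5)→{1,5}; (5,2)→{2,5}; (6,8)→{6,8}; (7,3)→{2,3,4}. Safe: 7. Place at column 7.
Columns [4, 6, 1, 5, 2, 8, 3, 7], r−c [-3, -4, 2, -1, 3, -2, 4, 1], r+c [5, 8, 4, 9, 7, 14, 10, 15] are all distinct, so no two queens attack.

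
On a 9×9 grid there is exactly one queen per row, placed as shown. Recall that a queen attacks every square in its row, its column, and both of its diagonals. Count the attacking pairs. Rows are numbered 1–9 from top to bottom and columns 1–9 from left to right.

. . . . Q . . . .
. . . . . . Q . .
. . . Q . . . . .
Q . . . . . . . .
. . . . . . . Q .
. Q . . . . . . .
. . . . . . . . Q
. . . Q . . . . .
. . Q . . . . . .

Same column: (3,4)–(8,4) (column 4).
Same diagonal: (6,2)–(8,4) (|6−8| = |2−4| = 2); (8,4)–(9,3) (|8−9| = |4−3| = 1).
Total attacking pairs: 3.

3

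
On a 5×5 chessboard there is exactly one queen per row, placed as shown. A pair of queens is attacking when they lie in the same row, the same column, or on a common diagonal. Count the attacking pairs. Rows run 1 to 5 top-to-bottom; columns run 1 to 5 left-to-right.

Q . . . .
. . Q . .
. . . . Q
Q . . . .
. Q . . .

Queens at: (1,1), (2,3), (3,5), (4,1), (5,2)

3

Same column: (1,1)–(4,1) (column 1).
Same diagonal: (2,3)–(4,1) (|2−4| = |3−1| = 2); (4,1)–(5,2) (|4−5| = |1−2| = 1).
Total attacking pairs: 3.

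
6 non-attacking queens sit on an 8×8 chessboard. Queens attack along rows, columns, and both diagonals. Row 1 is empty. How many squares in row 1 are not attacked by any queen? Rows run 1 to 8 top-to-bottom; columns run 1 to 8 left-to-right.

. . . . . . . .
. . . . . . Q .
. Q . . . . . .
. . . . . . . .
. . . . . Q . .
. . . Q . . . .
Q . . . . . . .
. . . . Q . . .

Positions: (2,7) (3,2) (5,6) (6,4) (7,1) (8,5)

1

(2,7) attacks row 1 at column 7 and diagonals 6, 8.
(3,2) attacks row 1 at column 2 and diagonals 4.
(5,6) attacks row 1 at column 6 and diagonals 2.
(6,4) attacks row 1 at column 4.
(7,1) attacks row 1 at column 1 and diagonals 7.
(8,5) attacks row 1 at column 5.
Attacked columns: {1, 2, 4, 5, 6, 7, 8}. Safe: {3}.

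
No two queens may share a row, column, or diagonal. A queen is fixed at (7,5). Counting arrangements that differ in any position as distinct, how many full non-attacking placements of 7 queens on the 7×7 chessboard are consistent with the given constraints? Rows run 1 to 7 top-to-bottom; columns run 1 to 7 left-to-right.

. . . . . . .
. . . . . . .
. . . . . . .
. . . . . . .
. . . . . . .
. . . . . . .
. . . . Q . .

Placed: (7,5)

6

Branch on row 1: col 1 → 1; col 2 → 1; col 3 → 2; col 4 → 1; col 6 → 0; col 7 → 1.
Sum: 1 + 1 + 2 + 1 + 0 + 1 = 6.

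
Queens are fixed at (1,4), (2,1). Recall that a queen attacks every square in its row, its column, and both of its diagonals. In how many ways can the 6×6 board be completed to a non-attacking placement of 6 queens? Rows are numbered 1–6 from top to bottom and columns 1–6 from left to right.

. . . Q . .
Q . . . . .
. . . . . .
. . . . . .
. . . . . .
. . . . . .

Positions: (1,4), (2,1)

Branch on row 3: col 3 → 0; col 5 → 1.
Sum: 0 + 1 = 1.

1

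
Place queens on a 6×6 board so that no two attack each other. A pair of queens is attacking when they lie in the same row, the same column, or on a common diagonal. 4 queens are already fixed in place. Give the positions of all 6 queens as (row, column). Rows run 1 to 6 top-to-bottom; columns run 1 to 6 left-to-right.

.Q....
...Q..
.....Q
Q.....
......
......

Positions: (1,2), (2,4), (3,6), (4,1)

(1,2) (2,4) (3,6) (4,1) (5,3) (6,5)

Row 5: attacked by (1,2)→{2,6}; (2,4)→{1,4}; (3,6)→{4,6}; (4,1)→{1,2}. Safe: 3, 5. Place at column 3.
Row 6: attacked by (1,2)→{2}; (2,4)→{4}; (3,6)→{3,6}; (4,1)→{1,3}; (5,3)→{2,3,4}. Safe: 5. Place at column 5.
Columns [2, 4, 6, 1, 3, 5], r−c [-1, -2, -3, 3, 2, 1], r+c [3, 6, 9, 5, 8, 11] are all distinct, so no two queens attack.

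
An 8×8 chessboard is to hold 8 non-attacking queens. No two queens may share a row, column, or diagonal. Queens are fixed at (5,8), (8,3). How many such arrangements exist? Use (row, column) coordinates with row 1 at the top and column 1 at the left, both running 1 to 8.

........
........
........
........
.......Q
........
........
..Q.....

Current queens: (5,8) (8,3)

4

Branch on row 1: col 1 → 1; col 2 → 0; col 5 → 1; col 6 → 2; col 7 → 0.
Sum: 1 + 0 + 1 + 2 + 0 = 4.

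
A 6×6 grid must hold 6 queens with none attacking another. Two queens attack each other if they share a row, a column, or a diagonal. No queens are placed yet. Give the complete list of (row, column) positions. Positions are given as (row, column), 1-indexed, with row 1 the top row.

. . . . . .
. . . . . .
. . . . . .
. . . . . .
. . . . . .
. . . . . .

Row 1: Safe: 1, 2, 3, 4, 5, 6. Place at column 3.
Row 2: attacked by (1,3)→{2,3,4}. Safe: 1, 5, 6. Place at column 6.
Row 3: attacked by (1,3)→{1,3,5}; (2,6)→{5,6}. Safe: 2, 4. Place at column 2.
Row 4: attacked by (1,3)→{3,6}; (2,6)→{4,6}; (3,2)→{1,2,3}. Safe: 5. Place at column 5.
Row 5: attacked by (1,3)→{3}; (2,6)→{3,6}; (3,2)→{2,4}; (4,5)→{4,5,6}. Safe: 1. Place at column 1.
Row 6: attacked by (1,3)→{3}; (2,6)→{2,6}; (3,2)→{2,5}; (4,5)→{3,5}; (5,1)→{1,2}. Safe: 4. Place at column 4.
Columns [3, 6, 2, 5, 1, 4], r−c [-2, -4, 1, -1, 4, 2], r+c [4, 8, 5, 9, 6, 10] are all distinct, so no two queens attack.

(1,3) (2,6) (3,2) (4,5) (5,1) (6,4)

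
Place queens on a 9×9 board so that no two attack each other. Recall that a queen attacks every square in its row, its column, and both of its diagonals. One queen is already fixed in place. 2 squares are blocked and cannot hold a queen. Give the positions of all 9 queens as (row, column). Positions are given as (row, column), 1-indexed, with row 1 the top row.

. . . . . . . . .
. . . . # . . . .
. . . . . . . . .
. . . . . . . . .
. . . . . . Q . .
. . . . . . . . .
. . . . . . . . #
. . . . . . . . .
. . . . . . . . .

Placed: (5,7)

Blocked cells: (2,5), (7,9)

Row 1: attacked by (5,7)→{3,7}. Safe: 1, 2, 4, 5, 6, 8, 9. Place at column 4.
Row 2: attacked by (1,4)→{3,4,5}; (5,7)→{4,7}. Blocked: 5. Safe: 1, 2, 6, 8, 9. Place at column 8.
Row 3: attacked by (1,4)→{2,4,6}; (2,8)→{7,8,9}; (5,7)→{5,7,9}. Safe: 1, 3. Place at column 1.
Row 4: attacked by (1,4)→{1,4,7}; (2,8)→{6,8}; (3,1)→{1,2}; (5,7)→{6,7,8}. Safe: 3, 5, 9. Place at column 5.
Row 6: attacked by (1,4)→{4,9}; (2,8)→{4,8}; (3,1)→{1,4}; (4,5)→{3,5,7}; (5,7)→{6,7,8}. Safe: 2. Place at column 2.
Row 7: attacked by (1,4)→{4}; (2,8)→{3,8}; (3,1)→{1,5}; (4,5)→{2,5,8}; (5,7)→{5,7,9}; (6,2)→{1,2,3}. Blocked: 9. Safe: 6. Place at column 6.
Row 8: attacked by (1,4)→{4}; (2,8)→{2,8}; (3,1)→{1,6}; (4,5)→{1,5,9}; (5,7)→{4,7}; (6,2)→{2,4}; (7,6)→{5,6,7}. Safe: 3. Place at column 3.
Row 9: attacked by (1,4)→{4}; (2,8)→{1,8}; (3,1)→{1,7}; (4,5)→{5}; (5,7)→{3,7}; (6,2)→{2,5}; (7,6)→{4,6,8}; (8,3)→{2,3,4}. Safe: 9. Place at column 9.
Columns [4, 8, 1, 5, 7, 2, 6, 3, 9], r−c [-3, -6, 2, -1, -2, 4, 1, 5, 0], r+c [5, 10, 4, 9, 12, 8, 13, 11, 18] are all distinct, so no two queens attack.

(1,4) (2,8) (3,1) (4,5) (5,7) (6,2) (7,6) (8,3) (9,9)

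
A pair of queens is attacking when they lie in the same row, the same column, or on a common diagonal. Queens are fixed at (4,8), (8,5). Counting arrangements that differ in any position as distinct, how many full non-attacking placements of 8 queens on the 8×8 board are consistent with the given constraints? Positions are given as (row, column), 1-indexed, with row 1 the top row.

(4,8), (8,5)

Branch on row 1: col 1 → 0; col 2 → 1; col 3 → 1; col 4 → 0; col 6 → 1; col 7 → 2.
Sum: 0 + 1 + 1 + 0 + 1 + 2 = 5.

5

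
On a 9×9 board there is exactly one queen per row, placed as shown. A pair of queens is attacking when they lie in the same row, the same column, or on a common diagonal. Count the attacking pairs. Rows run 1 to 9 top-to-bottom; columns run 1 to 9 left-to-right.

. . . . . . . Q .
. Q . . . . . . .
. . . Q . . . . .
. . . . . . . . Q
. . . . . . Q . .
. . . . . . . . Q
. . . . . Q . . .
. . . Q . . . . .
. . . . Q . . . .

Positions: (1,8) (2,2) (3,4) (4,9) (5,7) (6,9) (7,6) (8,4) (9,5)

Same column: (3,4)–(8,4) (column 4); (4,9)–(6,9) (column 9).
Same diagonal: (4,9)–(7,6) (|4−7| = |9−6| = 3); (5,7)–(8,4) (|5−8| = |7−4| = 3); (8,4)–(9,5) (|8−9| = |4−5| = 1).
Total attacking pairs: 5.

5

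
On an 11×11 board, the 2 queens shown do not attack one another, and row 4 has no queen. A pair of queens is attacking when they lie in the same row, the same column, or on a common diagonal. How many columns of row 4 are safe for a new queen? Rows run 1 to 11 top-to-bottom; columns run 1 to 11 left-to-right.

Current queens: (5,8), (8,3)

(5,8) attacks row 4 at column 8 and diagonals 7, 9.
(8,3) attacks row 4 at column 3 and diagonals 7.
Attacked columns: {3, 7, 8, 9}. Safe: {1, 2, 4, 5, 6, 10, 11}.

7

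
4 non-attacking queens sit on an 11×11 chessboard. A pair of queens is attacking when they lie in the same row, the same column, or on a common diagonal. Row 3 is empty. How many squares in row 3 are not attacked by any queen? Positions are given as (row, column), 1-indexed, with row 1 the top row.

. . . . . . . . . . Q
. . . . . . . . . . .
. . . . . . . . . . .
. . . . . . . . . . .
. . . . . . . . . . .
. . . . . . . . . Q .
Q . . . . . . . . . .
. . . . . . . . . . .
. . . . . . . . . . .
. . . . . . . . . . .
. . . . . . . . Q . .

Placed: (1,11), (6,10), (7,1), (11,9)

5

(1,11) attacks row 3 at column 11 and diagonals 9.
(6,10) attacks row 3 at column 10 and diagonals 7.
(7,1) attacks row 3 at column 1 and diagonals 5.
(11,9) attacks row 3 at column 9 and diagonals 1.
Attacked columns: {1, 5, 7, 9, 10, 11}. Safe: {2, 3, 4, 6, 8}.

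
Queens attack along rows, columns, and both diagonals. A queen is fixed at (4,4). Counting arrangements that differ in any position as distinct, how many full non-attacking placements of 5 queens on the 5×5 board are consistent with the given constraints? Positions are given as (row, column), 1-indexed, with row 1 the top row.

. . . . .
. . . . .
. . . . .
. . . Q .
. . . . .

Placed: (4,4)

2

Branch on row 1: col 2 → 0; col 3 → 1; col 5 → 1.
Sum: 0 + 1 + 1 = 2.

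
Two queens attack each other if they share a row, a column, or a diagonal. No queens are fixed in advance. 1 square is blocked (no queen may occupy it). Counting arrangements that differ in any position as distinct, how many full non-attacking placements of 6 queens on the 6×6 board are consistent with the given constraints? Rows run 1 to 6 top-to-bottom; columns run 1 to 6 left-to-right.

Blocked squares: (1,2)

Branch on row 1: col 1 → 0; col 3 → 1; col 4 → 1; col 5 → 1; col 6 → 0.
Sum: 0 + 1 + 1 + 1 + 0 = 3.

3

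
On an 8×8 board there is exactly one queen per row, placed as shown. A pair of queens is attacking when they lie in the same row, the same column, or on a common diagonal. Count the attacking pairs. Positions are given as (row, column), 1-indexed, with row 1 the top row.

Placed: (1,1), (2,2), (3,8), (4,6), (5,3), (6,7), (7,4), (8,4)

3

Same column: (7,4)–(8,4) (column 4).
Same diagonal: (1,1)–(2,2) (|1−2| = |1−2| = 1); (3,8)–(7,4) (|3−7| = |8−4| = 4).
Total attacking pairs: 3.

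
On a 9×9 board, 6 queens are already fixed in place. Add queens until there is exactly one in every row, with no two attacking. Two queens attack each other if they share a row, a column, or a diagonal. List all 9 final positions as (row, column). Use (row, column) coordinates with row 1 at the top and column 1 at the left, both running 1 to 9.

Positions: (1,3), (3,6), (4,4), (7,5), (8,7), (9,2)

(1,3) (2,8) (3,6) (4,4) (5,9) (6,1) (7,5) (8,7) (9,2)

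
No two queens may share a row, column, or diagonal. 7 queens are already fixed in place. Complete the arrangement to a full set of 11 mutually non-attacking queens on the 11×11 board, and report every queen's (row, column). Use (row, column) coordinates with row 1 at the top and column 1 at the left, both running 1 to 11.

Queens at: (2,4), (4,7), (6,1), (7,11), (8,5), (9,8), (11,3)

Row 1: attacked by (2,4)→{3,4,5}; (4,7)→{4,7,10}; (6,1)→{1,6}; (7,11)→{5,11}; (8,5)→{5}; (9,8)→{8}; (11,3)→{3}. Safe: 2, 9. Place at column 2.
Row 3: attacked by (1,2)→{2,4}; (2,4)→{3,4,5}; (4,7)→{6,7,8}; (6,1)→{1,4}; (7,11)→{7,11}; (8,5)→{5,10}; (9,8)→{2,8}; (11,3)→{3,11}. Safe: 9. Place at column 9.
Row 5: attacked by (1,2)→{2,6}; (2,4)→{1,4,7}; (3,9)→{7,9,11}; (4,7)→{6,7,8}; (6,1)→{1,2}; (7,11)→{9,11}; (8,5)→{2,5,8}; (9,8)→{4,8}; (11,3)→{3,9}. Safe: 10. Place at column 10.
Row 10: attacked by (1,2)→{2,11}; (2,4)→{4}; (3,9)→{2,9}; (4,7)→{1,7}; (5,10)→{5,10}; (6,1)→{1,5}; (7,11)→{8,11}; (8,5)→{3,5,7}; (9,8)→{7,8,9}; (11,3)→{2,3,4}. Safe: 6. Place at column 6.
Columns [2, 4, 9, 7, 10, 1, 11, 5, 8, 6, 3], r−c [-1, -2, -6, -3, -5, 5, -4, 3, 1, 4, 8], r+c [3, 6, 12, 11, 15, 7, 18, 13, 17, 16, 14] are all distinct, so no two queens attack.

(1,2) (2,4) (3,9) (4,7) (5,10) (6,1) (7,11) (8,5) (9,8) (10,6) (11,3)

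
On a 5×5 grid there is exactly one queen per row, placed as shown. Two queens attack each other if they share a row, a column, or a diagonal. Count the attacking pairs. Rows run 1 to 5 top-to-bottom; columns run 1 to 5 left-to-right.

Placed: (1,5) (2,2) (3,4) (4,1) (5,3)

All columns are distinct and no two queens satisfy |Δrow| = |Δcol|, so no pair attacks.

0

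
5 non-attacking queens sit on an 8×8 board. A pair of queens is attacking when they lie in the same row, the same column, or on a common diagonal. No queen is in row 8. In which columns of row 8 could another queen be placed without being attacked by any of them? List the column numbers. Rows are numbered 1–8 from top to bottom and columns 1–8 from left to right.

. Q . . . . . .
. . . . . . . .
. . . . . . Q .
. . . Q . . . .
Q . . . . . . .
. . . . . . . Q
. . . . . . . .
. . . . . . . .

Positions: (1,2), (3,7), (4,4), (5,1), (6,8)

columns 3, 5

(1,2) attacks row 8 at column 2.
(3,7) attacks row 8 at column 7 and diagonals 2.
(4,4) attacks row 8 at column 4 and diagonals 8.
(5,1) attacks row 8 at column 1 and diagonals 4.
(6,8) attacks row 8 at column 8 and diagonals 6.
Attacked columns: {1, 2, 4, 6, 7, 8}. Safe: {3, 5}.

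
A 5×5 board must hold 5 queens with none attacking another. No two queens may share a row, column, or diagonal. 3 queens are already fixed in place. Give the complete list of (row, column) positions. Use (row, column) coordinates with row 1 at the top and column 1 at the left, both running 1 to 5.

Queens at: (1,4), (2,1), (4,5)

(1,4) (2,1) (3,3) (4,5) (5,2)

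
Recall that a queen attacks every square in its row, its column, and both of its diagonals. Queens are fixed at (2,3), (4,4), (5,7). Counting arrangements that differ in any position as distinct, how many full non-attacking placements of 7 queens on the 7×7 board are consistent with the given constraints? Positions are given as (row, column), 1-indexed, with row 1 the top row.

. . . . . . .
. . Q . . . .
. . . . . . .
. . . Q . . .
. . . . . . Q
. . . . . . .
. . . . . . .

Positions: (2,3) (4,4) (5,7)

1

Branch on row 1: col 5 → 0; col 6 → 1.
Sum: 0 + 1 = 1.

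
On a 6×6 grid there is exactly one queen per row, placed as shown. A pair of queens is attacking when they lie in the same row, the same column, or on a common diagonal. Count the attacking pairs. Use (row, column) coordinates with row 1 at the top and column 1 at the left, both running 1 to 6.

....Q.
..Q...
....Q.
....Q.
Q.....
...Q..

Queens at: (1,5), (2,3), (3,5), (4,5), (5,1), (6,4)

5

Same column: (1,5)–(3,5) (column 5); (1,5)–(4,5) (column 5); (3,5)–(4,5) (column 5).
Same diagonal: (1,5)–(5,1) (|1−5| = |5−1| = 4); (2,3)–(4,5) (|2−4| = |3−5| = 2).
Total attacking pairs: 5.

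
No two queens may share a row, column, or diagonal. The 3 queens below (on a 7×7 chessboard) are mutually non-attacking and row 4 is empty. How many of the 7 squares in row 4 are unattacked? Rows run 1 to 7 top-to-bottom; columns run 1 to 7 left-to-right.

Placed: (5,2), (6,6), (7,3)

(5,2) attacks row 4 at column 2 and diagonals 1, 3.
(6,6) attacks row 4 at column 6 and diagonals 4.
(7,3) attacks row 4 at column 3 and diagonals 6.
Attacked columns: {1, 2, 3, 4, 6}. Safe: {5, 7}.

2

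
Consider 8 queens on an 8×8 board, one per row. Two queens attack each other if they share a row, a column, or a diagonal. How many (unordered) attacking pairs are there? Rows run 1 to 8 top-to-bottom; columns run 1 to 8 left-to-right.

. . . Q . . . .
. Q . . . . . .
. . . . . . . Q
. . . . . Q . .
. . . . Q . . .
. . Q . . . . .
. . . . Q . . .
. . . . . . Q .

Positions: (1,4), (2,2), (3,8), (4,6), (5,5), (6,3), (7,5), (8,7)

3

Same column: (5,5)–(7,5) (column 5).
Same diagonal: (2,2)–(5,5) (|2−5| = |2−5| = 3); (4,6)–(5,5) (|4−5| = |6−5| = 1).
Total attacking pairs: 3.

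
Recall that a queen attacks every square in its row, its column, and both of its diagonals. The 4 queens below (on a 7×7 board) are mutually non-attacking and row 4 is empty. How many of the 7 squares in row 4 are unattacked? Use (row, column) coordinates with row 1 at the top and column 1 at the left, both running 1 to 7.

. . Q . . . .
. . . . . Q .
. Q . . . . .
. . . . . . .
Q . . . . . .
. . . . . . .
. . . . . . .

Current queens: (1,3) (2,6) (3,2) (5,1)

2

(1,3) attacks row 4 at column 3 and diagonals 6.
(2,6) attacks row 4 at column 6 and diagonals 4.
(3,2) attacks row 4 at column 2 and diagonals 1, 3.
(5,1) attacks row 4 at column 1 and diagonals 2.
Attacked columns: {1, 2, 3, 4, 6}. Safe: {5, 7}.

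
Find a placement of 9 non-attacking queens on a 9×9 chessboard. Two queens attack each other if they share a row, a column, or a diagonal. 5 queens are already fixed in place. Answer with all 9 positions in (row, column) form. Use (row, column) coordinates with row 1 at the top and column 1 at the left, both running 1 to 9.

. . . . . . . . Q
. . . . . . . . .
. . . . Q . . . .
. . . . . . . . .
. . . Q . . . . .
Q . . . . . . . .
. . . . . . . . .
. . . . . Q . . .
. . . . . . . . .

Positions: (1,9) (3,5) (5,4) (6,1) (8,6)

(1,9) (2,2) (3,5) (4,7) (5,4) (6,1) (7,8) (8,6) (9,3)

Row 2: attacked by (1,9)→{8,9}; (3,5)→{4,5,6}; (5,4)→{1,4,7}; (6,1)→{1,5}; (8,6)→{6}. Safe: 2, 3. Place at column 2.
Row 4: attacked by (1,9)→{6,9}; (2,2)→{2,4}; (3,5)→{4,5,6}; (5,4)→{3,4,5}; (6,1)→{1,3}; (8,6)→{2,6}. Safe: 7, 8. Place at column 7.
Row 7: attacked by (1,9)→{3,9}; (2,2)→{2,7}; (3,5)→{1,5,9}; (4,7)→{4,7}; (5,4)→{2,4,6}; (6,1)→{1,2}; (8,6)→{5,6,7}. Safe: 8. Place at column 8.
Row 9: attacked by (1,9)→{1,9}; (2,2)→{2,9}; (3,5)→{5}; (4,7)→{2,7}; (5,4)→{4,8}; (6,1)→{1,4}; (7,8)→{6,8}; (8,6)→{5,6,7}. Safe: 3. Place at column 3.
Columns [9, 2, 5, 7, 4, 1, 8, 6, 3], r−c [-8, 0, -2, -3, 1, 5, -1, 2, 6], r+c [10, 4, 8, 11, 9, 7, 15, 14, 12] are all distinct, so no two queens attack.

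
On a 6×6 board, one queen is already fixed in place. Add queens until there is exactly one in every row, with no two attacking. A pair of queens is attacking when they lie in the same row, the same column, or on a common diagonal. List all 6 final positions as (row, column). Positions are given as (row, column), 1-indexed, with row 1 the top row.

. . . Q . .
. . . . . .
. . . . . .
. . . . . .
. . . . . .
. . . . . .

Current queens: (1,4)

Row 2: attacked by (1,4)→{3,4,5}. Safe: 1, 2, 6. Place at column 1.
Row 3: attacked by (1,4)→{2,4,6}; (2,1)→{1,2}. Safe: 3, 5. Place at column 5.
Row 4: attacked by (1,4)→{1,4}; (2,1)→{1,3}; (3,5)→{4,5,6}. Safe: 2. Place at column 2.
Row 5: attacked by (1,4)→{4}; (2,1)→{1,4}; (3,5)→{3,5}; (4,2)→{1,2,3}. Safe: 6. Place at column 6.
Row 6: attacked by (1,4)→{4}; (2,1)→{1,5}; (3,5)→{2,5}; (4,2)→{2,4}; (5,6)→{5,6}. Safe: 3. Place at column 3.
Columns [4, 1, 5, 2, 6, 3], r−c [-3, 1, -2, 2, -1, 3], r+c [5, 3, 8, 6, 11, 9] are all distinct, so no two queens attack.

(1,4) (2,1) (3,5) (4,2) (5,6) (6,3)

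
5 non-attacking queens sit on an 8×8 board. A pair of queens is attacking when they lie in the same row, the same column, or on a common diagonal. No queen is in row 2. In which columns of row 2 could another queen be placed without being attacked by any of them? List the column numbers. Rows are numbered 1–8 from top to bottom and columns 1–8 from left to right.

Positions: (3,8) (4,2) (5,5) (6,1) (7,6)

columns 3

(3,8) attacks row 2 at column 8 and diagonals 7.
(4,2) attacks row 2 at column 2 and diagonals 4.
(5,5) attacks row 2 at column 5 and diagonals 2, 8.
(6,1) attacks row 2 at column 1 and diagonals 5.
(7,6) attacks row 2 at column 6 and diagonals 1.
Attacked columns: {1, 2, 4, 5, 6, 7, 8}. Safe: {3}.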